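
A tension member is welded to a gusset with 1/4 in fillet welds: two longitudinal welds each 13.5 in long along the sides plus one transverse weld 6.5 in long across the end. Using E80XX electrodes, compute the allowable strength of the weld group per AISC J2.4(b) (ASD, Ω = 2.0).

E80XX → F_EXX = 80 ksi.
t_e = 0.707 × 0.25 = 0.1767 in.
R_nwl = 0.6 × 80 × 0.1767 × 27 = 229.1 kips (longitudinal, 2 welds).
R_nwt = 0.6 × 80 × 0.1767 × 6.5 = 55.15 kips (transverse, base value).
(i) R_nwl + R_nwt = 284.2 kips; (ii) 0.85 R_nwl + 1.5 R_nwt = 277.4 kips.
R_n = max = 284.2 kips [governs: (i)]; R_n/Ω = 142.1 kips.

R_n/Ω ≈ 142 kips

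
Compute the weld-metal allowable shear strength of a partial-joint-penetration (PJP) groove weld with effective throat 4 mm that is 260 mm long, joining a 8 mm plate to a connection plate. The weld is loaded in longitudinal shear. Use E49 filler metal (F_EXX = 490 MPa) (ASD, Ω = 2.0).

Effective throat (given) t_e = 4 mm.
A_we = 4 × 260 = 1040 mm².
F_nw = 0.6 F_EXX = 294 MPa.
R_n/Ω = (294 × 1040) / 2.0 × 10⁻³ = 152.9 kN.

R_n/Ω ≈ 153 kN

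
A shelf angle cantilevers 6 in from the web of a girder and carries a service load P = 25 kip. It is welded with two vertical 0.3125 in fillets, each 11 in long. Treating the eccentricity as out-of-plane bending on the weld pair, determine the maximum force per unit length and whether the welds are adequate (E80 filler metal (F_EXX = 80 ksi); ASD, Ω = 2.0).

L_w = 2 × 11 = 22 in; section modulus (unit throat) S = 2 × L²/6 = 40.33 in².
Direct shear f_v = P/L_w = 25/22 = 1.136 kip/in.
Moment M = P × e = 25 × 6 = 150 kip·in; bending f_b = M/S = 3.719 kip/in.
f_max = √(f_v² + f_b²) = √(1.136² + 3.719²) = 3.889 kip/in.
r_n/Ω = (1/2.0) × 0.6 × 80 × (0.707 × 0.3125) = 5.302 kip/in → adequate.

f_max ≈ 3.89 kip/in; adequate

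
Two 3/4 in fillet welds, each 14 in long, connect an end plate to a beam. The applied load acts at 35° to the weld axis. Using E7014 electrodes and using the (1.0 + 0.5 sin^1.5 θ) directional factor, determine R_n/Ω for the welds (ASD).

E70XX → F_EXX = 70 ksi.
t_e = 0.707 × 0.75 = 0.5302 in; A_we = 0.5302 × 28 = 14.85 in².
Directional factor: 1.0 + 0.5 sin^1.5(35°) = 1.217.
F_nw = 0.6 × 70 × 1.217 = 51.12 ksi.
R_n/Ω = (51.12 × 14.85) / 2.0 = 379.5 kips.

R_n/Ω ≈ 380 kips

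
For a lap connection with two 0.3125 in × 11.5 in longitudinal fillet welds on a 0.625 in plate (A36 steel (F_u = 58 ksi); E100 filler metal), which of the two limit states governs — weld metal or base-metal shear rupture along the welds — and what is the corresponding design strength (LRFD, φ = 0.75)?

φR_n ≈ 229 kips (weld metal governs)

E100XX → F_EXX = 100 ksi.
t_e = 0.707 × 0.3125 = 0.2209 in; L = 23 in.
Weld metal: φR_n = 0.75 × 0.6 × 100 × 0.2209 × 23 = 228.7 kips.
Base metal (shear rupture): φR_n = 0.75 × 0.6 × 58 × 0.625 × 23 = 375.2 kips.
Governing: weld metal.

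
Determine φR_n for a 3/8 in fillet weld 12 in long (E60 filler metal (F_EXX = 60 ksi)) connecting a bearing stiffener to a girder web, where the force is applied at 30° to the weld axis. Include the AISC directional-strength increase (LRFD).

φR_n ≈ 101 kip

t_e = 0.707 × 0.375 = 0.2651 in; A_we = 0.2651 × 12 = 3.181 in².
Directional factor: 1.0 + 0.5 sin^1.5(30°) = 1.177.
F_nw = 0.6 × 60 × 1.177 = 42.36 ksi.
φR_n = 0.75 × 42.36 × 3.181 = 101.1 kip.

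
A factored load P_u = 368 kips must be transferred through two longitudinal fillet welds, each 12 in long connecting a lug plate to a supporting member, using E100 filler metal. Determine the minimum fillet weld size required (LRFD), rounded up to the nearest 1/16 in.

E100XX → F_EXX = 100 ksi.
Total weld length L = 24 in.
Required throat t_e = P_u / (φ × 0.6 F_EXX × L) = 368 / (0.75 × 0.6 × 100 × 24) = 0.3407 in.
Required leg w = t_e / 0.707 = 0.482 in → use 1/2 in.

w = 1/2 in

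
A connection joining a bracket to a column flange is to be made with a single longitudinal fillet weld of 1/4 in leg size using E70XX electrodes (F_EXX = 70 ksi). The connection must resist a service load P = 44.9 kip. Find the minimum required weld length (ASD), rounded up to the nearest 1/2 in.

L = 12.5 in

Throat t_e = 0.707 × 0.25 = 0.1767 in.
r_n/Ω = (0.6 × 70 × 0.1767) / 2.0 = 3.712 kip/in.
L_req = P / (r_n/Ω) = 44.9 / 3.712 = 12.1 in total.
Round up → use L = 12.5 in.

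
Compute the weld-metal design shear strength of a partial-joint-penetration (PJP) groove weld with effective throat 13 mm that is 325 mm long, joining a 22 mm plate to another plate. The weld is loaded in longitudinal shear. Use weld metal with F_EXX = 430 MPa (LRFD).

Effective throat (given) t_e = 13 mm.
A_we = 13 × 325 = 4225 mm².
F_nw = 0.6 F_EXX = 258 MPa.
φR_n = 0.75 × 258 × 4225 × 10⁻³ = 817.5 kN.

φR_n ≈ 818 kN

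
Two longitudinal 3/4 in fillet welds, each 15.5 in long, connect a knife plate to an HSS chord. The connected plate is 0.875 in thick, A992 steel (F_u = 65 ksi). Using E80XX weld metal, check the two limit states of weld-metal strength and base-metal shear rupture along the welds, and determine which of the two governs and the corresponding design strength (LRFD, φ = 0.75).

E80XX → F_EXX = 80 ksi.
t_e = 0.707 × 0.75 = 0.5302 in; L = 31 in.
Weld metal: φR_n = 0.75 × 0.6 × 80 × 0.5302 × 31 = 591.8 kips.
Base metal (shear rupture): φR_n = 0.75 × 0.6 × 65 × 0.875 × 31 = 793.4 kips.
Governing: weld metal.

φR_n ≈ 592 kips (weld metal governs)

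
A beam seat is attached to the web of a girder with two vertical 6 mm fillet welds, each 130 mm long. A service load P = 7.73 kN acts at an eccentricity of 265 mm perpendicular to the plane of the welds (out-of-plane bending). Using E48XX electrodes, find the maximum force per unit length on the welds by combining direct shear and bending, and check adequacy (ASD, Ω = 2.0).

f_max ≈ 365 N/mm; adequate

E48XX → F_EXX = 480 MPa.
L_w = 2 × 130 = 260 mm; section modulus (unit throat) S = 2 × L²/6 = 5633 mm².
Direct shear f_v = P/L_w = 7.73×10³/260 = 29.73 N/mm.
Moment M = P × e = 7.73×10³ × 265 = 2048400 N·mm; bending f_b = M/S = 363.6 N/mm.
f_max = √(f_v² + f_b²) = √(29.73² + 363.6²) = 364.8 N/mm.
r_n/Ω = (1/2.0) × 0.6 × 480 × (0.707 × 6) = 610.8 N/mm → adequate.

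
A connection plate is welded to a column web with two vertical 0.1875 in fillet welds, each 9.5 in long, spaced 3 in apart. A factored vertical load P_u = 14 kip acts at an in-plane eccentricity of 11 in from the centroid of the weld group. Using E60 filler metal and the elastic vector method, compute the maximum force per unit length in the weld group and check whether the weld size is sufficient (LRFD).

E60XX → F_EXX = 60 ksi.
Total weld length L_w = 19 in. Treat welds as unit-width lines.
Polar moment about centroid: J = 2[d³/12 + d(b/2)²] = 2[9.5³/12 + 9.5×1.5²] = 185.6 in³.
Direct shear f_v = P/L_w = 14 / 19 = 0.7368 kip/in (vertical).
Torsion M = P·e = 14 × 11 = 154 kip·in.
Critical point at (x, y) = (1.5, 4.75) from centroid. f_tx = M·y/J = 3.94 kip/in; f_ty = M·x/J = 1.244 kip/in.
Resultant f_max = √[f_tx² + (f_v + f_ty)²] = √[3.94² + (0.7368 + 1.244)²] = 4.41 kip/in.
Capacity per unit length: φr_n = 0.75 × 0.6 × 60 × (0.707 × 0.1875) = 3.579 kip/in.
4.41 > 3.579 → NOT adequate.

f_max ≈ 4.41 kip/in; NOT adequate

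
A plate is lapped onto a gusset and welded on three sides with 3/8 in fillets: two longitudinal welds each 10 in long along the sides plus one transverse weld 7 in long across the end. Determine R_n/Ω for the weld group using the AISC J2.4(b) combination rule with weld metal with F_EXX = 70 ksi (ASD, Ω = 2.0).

t_e = 0.707 × 0.375 = 0.2651 in.
R_nwl = 0.6 × 70 × 0.2651 × 20 = 222.7 kip (longitudinal, 2 welds).
R_nwt = 0.6 × 70 × 0.2651 × 7 = 77.95 kip (transverse, base value).
(i) R_nwl + R_nwt = 300.7 kip; (ii) 0.85 R_nwl + 1.5 R_nwt = 306.2 kip.
R_n = max = 306.2 kip [governs: (ii)]; R_n/Ω = 153.1 kip.

R_n/Ω ≈ 153 kip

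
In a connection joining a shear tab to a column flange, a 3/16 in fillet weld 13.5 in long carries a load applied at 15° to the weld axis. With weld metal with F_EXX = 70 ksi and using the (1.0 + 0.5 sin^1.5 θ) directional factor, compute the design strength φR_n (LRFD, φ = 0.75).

φR_n ≈ 60.1 kips

t_e = 0.707 × 0.1875 = 0.1326 in; A_we = 0.1326 × 13.5 = 1.79 in².
Directional factor: 1.0 + 0.5 sin^1.5(15°) = 1.066.
F_nw = 0.6 × 70 × 1.066 = 44.77 ksi.
φR_n = 0.75 × 44.77 × 1.79 = 60.08 kips.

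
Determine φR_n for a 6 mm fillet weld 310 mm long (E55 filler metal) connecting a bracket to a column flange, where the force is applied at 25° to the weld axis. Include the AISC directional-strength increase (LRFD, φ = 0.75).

φR_n ≈ 370 kN

E55XX → F_EXX = 550 MPa.
t_e = 0.707 × 6 = 4.242 mm; A_we = 4.242 × 310 = 1315 mm².
Directional factor: 1.0 + 0.5 sin^1.5(25°) = 1.137.
F_nw = 0.6 × 550 × 1.137 = 375.3 MPa.
φR_n = 0.75 × 375.3 × 1315 × 10⁻³ = 370.2 kN.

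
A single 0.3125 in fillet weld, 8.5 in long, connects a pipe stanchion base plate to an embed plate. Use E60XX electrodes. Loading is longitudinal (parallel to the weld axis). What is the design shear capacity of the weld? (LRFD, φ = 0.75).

E60XX → F_EXX = 60 ksi.
Effective throat t_e = 0.707 × 0.3125 = 0.2209 in.
Total length L = 8.5 in; A_we = 0.2209 × 8.5 = 1.878 in².
F_nw = 0.6 F_EXX = 0.6 × 60 = 36 ksi.
φR_n = 0.75 × 36 × 1.878 = 50.71 kip.

φR_n ≈ 50.7 kip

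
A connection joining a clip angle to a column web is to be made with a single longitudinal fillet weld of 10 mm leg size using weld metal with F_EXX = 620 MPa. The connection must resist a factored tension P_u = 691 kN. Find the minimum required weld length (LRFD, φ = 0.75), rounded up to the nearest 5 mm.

Throat t_e = 0.707 × 10 = 7.07 mm.
φr_n = 0.75 × 0.6 × 620 × 7.07 × 10⁻³ = 1.973 kN/mm.
L_req = P_u / φr_n = 691 / 1.973 = 350.3 mm total.
Round up → use L = 355 mm.

L = 355 mm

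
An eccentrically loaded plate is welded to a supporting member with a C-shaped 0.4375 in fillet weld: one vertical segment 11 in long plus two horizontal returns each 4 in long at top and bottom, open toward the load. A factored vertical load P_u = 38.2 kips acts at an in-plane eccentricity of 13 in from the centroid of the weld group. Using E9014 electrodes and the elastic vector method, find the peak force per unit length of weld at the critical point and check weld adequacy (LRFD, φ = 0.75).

f_max ≈ 9.41 kip/in; adequate

E90XX → F_EXX = 90 ksi.
Total weld length L_w = 19 in. Treat welds as unit-width lines.
Centroid: x̄ = 2×4×2 / 19 = 0.8421 in from the vertical weld.
Polar moment about centroid: J = I_x + I_y = [11³/12 + 2×4×5.5²] + [11×0.8421² + 2(4³/12 + 4×1.158²)] = 382.1 in³.
Direct shear f_v = P/L_w = 38.2 / 19 = 2.011 kip/in (vertical).
Torsion M = P·e = 38.2 × 13 = 496.6 kip·in.
Critical point at (x, y) = (3.158, 5.5) from centroid. f_tx = M·y/J = 7.148 kip/in; f_ty = M·x/J = 4.104 kip/in.
Resultant f_max = √[f_tx² + (f_v + f_ty)²] = √[7.148² + (2.011 + 4.104)²] = 9.406 kip/in.
Capacity per unit length: φr_n = 0.75 × 0.6 × 90 × (0.707 × 0.4375) = 12.53 kip/in.
9.406 ≤ 12.53 → adequate.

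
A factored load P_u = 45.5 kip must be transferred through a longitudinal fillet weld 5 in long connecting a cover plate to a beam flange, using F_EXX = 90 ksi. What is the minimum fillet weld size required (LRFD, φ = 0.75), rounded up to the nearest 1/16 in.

Total weld length L = 5 in.
Required throat t_e = P_u / (φ × 0.6 F_EXX × L) = 45.5 / (0.75 × 0.6 × 90 × 5) = 0.2247 in.
Required leg w = t_e / 0.707 = 0.3178 in → use 3/8 in.

w = 3/8 in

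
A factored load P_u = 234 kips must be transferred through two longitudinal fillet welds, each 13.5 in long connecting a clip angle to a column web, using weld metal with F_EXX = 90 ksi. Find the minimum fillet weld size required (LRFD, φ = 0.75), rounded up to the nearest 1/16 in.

Total weld length L = 27 in.
Required throat t_e = P_u / (φ × 0.6 F_EXX × L) = 234 / (0.75 × 0.6 × 90 × 27) = 0.214 in.
Required leg w = t_e / 0.707 = 0.3027 in → use 5/16 in.

w = 5/16 in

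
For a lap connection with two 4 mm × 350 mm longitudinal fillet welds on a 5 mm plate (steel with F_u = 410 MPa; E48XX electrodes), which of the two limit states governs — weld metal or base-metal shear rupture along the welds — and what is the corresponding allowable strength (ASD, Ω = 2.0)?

E48XX → F_EXX = 480 MPa.
t_e = 0.707 × 4 = 2.828 mm; L = 700 mm.
Weld metal: R_n/Ω = (1/2.0) × 0.6 × 480 × 2.828 × 700 × 10⁻³ = 285.1 kN.
Base metal (shear rupture): R_n/Ω = (1/2.0) × 0.6 × 410 × 5 × 700 × 10⁻³ = 430.5 kN.
Governing: weld metal.

R_n/Ω ≈ 285 kN (weld metal governs)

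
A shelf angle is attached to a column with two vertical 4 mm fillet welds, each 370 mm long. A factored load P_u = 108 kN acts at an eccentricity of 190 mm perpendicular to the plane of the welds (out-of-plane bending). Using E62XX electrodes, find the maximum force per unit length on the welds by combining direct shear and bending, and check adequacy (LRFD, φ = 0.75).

E62XX → F_EXX = 620 MPa.
L_w = 2 × 370 = 740 mm; section modulus (unit throat) S = 2 × L²/6 = 45630 mm².
Direct shear f_v = P/L_w = 108×10³/740 = 145.9 N/mm.
Moment M = P × e = 108×10³ × 190 = 20520000 N·mm; bending f_b = M/S = 449.7 N/mm.
f_max = √(f_v² + f_b²) = √(145.9² + 449.7²) = 472.8 N/mm.
φr_n = 0.75 × 0.6 × 620 × (0.707 × 4) = 789 N/mm → adequate.

f_max ≈ 473 N/mm; adequate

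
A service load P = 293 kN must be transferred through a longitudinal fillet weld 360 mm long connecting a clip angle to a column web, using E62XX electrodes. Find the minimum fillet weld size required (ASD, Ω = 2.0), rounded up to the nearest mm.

E62XX → F_EXX = 620 MPa.
Total weld length L = 360 mm.
Required throat t_e = P × Ω / (0.6 F_EXX × L) = 293 × 2.0 / (0.6 × 620 × 360 × 10⁻³) = 4.376 mm.
Required leg w = t_e / 0.707 = 6.189 mm → use 7 mm.

w = 7 mm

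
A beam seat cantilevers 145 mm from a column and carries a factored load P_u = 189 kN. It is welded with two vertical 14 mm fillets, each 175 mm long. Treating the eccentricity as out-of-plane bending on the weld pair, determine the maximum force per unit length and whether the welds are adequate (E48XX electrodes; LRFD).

f_max ≈ 2740 N/mm; NOT adequate

E48XX → F_EXX = 480 MPa.
L_w = 2 × 175 = 350 mm; section modulus (unit throat) S = 2 × L²/6 = 10210 mm².
Direct shear f_v = P/L_w = 189×10³/350 = 540 N/mm.
Moment M = P × e = 189×10³ × 145 = 27405000 N·mm; bending f_b = M/S = 2685 N/mm.
f_max = √(f_v² + f_b²) = √(540² + 2685²) = 2738 N/mm.
φr_n = 0.75 × 0.6 × 480 × (0.707 × 14) = 2138 N/mm → NOT adequate.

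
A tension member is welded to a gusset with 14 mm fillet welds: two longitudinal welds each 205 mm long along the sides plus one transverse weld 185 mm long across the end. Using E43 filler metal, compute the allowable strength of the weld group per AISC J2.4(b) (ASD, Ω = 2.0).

R_n/Ω ≈ 799 kN

E43XX → F_EXX = 430 MPa.
t_e = 0.707 × 14 = 9.898 mm.
R_nwl = 0.6 × 430 × 9.898 × 410 × 10⁻³ = 1047 kN (longitudinal, 2 welds).
R_nwt = 0.6 × 430 × 9.898 × 185 × 10⁻³ = 472.4 kN (transverse, base value).
(i) R_nwl + R_nwt = 1519 kN; (ii) 0.85 R_nwl + 1.5 R_nwt = 1599 kN.
R_n = max = 1599 kN [governs: (ii)]; R_n/Ω = 799.3 kN.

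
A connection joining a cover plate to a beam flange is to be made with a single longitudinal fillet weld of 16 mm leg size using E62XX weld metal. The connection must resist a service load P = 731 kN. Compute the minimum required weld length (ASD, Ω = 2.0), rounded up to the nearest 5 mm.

E62XX → F_EXX = 620 MPa.
Throat t_e = 0.707 × 16 = 11.31 mm.
r_n/Ω = (0.6 × 620 × 11.31) / 2.0 = 2104 N/mm = 2.104 kN/mm.
L_req = P / (r_n/Ω) = 731 / 2.104 = 347.4 mm total.
Round up → use L = 350 mm.

L = 350 mm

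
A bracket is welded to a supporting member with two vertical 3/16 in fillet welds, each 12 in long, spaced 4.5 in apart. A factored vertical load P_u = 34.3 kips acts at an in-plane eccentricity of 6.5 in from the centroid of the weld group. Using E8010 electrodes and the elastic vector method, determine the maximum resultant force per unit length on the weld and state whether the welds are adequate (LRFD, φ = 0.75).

E80XX → F_EXX = 80 ksi.
Total weld length L_w = 24 in. Treat welds as unit-width lines.
Polar moment about centroid: J = 2[d³/12 + d(b/2)²] = 2[12³/12 + 12×2.25²] = 409.5 in³.
Direct shear f_v = P/L_w = 34.3 / 24 = 1.429 kip/in (vertical).
Torsion M = P·e = 34.3 × 6.5 = 222.95 kip·in.
Critical point at (x, y) = (2.25, 6) from centroid. f_tx = M·y/J = 3.267 kip/in; f_ty = M·x/J = 1.225 kip/in.
Resultant f_max = √[f_tx² + (f_v + f_ty)²] = √[3.267² + (1.429 + 1.225)²] = 4.209 kip/in.
Capacity per unit length: φr_n = 0.75 × 0.6 × 80 × (0.707 × 0.1875) = 4.772 kip/in.
4.209 ≤ 4.772 → adequate.

f_max ≈ 4.21 kip/in; adequate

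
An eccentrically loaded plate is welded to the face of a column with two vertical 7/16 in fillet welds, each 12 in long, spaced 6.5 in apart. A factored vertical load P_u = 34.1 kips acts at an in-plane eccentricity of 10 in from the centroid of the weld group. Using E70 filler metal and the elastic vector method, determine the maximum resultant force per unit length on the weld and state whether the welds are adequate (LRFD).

f_max ≈ 5.13 kip/in; adequate

E70XX → F_EXX = 70 ksi.
Total weld length L_w = 24 in. Treat welds as unit-width lines.
Polar moment about centroid: J = 2[d³/12 + d(b/2)²] = 2[12³/12 + 12×3.25²] = 541.5 in³.
Direct shear f_v = P/L_w = 34.1 / 24 = 1.421 kip/in (vertical).
Torsion M = P·e = 34.1 × 10 = 341 kip·in.
Critical point at (x, y) = (3.25, 6) from centroid. f_tx = M·y/J = 3.778 kip/in; f_ty = M·x/J = 2.047 kip/in.
Resultant f_max = √[f_tx² + (f_v + f_ty)²] = √[3.778² + (1.421 + 2.047)²] = 5.128 kip/in.
Capacity per unit length: φr_n = 0.75 × 0.6 × 70 × (0.707 × 0.4375) = 9.743 kip/in.
5.128 ≤ 9.743 → adequate.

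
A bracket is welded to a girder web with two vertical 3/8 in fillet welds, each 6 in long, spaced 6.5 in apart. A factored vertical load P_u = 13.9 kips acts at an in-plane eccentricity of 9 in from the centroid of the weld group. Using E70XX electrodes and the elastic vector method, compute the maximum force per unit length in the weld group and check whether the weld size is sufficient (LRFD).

E70XX → F_EXX = 70 ksi.
Total weld length L_w = 12 in. Treat welds as unit-width lines.
Polar moment about centroid: J = 2[d³/12 + d(b/2)²] = 2[6³/12 + 6×3.25²] = 162.8 in³.
Direct shear f_v = P/L_w = 13.9 / 12 = 1.158 kip/in (vertical).
Torsion M = P·e = 13.9 × 9 = 125.1 kip·in.
Critical point at (x, y) = (3.25, 3) from centroid. f_tx = M·y/J = 2.306 kip/in; f_ty = M·x/J = 2.498 kip/in.
Resultant f_max = √[f_tx² + (f_v + f_ty)²] = √[2.306² + (1.158 + 2.498)²] = 4.323 kip/in.
Capacity per unit length: φr_n = 0.75 × 0.6 × 70 × (0.707 × 0.375) = 8.351 kip/in.
4.323 ≤ 8.351 → adequate.

f_max ≈ 4.32 kip/in; adequate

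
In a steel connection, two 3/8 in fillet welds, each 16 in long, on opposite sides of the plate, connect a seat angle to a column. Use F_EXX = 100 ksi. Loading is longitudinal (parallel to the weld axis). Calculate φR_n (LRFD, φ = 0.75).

φR_n ≈ 382 kip

Effective throat t_e = 0.707 × 0.375 = 0.2651 in.
Total length L = 32 in; A_we = 0.2651 × 32 = 8.484 in².
F_nw = 0.6 F_EXX = 0.6 × 100 = 60 ksi.
φR_n = 0.75 × 60 × 8.484 = 381.8 kip.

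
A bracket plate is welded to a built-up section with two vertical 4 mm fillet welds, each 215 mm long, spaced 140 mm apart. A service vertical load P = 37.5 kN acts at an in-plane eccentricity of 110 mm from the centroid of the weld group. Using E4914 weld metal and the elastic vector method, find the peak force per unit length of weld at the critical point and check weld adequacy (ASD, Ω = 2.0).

f_max ≈ 202 N/mm; adequate

E49XX → F_EXX = 490 MPa.
Total weld length L_w = 430 mm. Treat welds as unit-width lines.
Polar moment about centroid: J = 2[d³/12 + d(b/2)²] = 2[215³/12 + 215×70²] = 3763000 mm³.
Direct shear f_v = P/L_w = 37.5×10³ / 430 = 87.21 N/mm (vertical).
Torsion M = P·e = 37.5×10³ × 110 = 4125000 N·mm.
Critical point at (x, y) = (70, 107.5) from centroid. f_tx = M·y/J = 117.8 N/mm; f_ty = M·x/J = 76.73 N/mm.
Resultant f_max = √[f_tx² + (f_v + f_ty)²] = √[117.8² + (87.21 + 76.73)²] = 201.9 N/mm.
Capacity per unit length: r_n/Ω = (1/2.0) × 0.6 × 490 × (0.707 × 4) = 415.7 N/mm.
201.9 ≤ 415.7 → adequate.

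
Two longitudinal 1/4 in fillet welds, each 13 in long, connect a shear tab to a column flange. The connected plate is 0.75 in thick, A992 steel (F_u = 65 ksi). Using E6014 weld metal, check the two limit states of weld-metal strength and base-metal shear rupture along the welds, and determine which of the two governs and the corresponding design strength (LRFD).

φR_n ≈ 124 kip (weld metal governs)

E60XX → F_EXX = 60 ksi.
t_e = 0.707 × 0.25 = 0.1767 in; L = 26 in.
Weld metal: φR_n = 0.75 × 0.6 × 60 × 0.1767 × 26 = 124.1 kip.
Base metal (shear rupture): φR_n = 0.75 × 0.6 × 65 × 0.75 × 26 = 570.4 kip.
Governing: weld metal.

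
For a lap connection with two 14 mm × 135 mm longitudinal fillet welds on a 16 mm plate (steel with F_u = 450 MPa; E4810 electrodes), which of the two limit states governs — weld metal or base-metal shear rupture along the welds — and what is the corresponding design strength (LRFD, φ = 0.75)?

E48XX → F_EXX = 480 MPa.
t_e = 0.707 × 14 = 9.898 mm; L = 270 mm.
Weld metal: φR_n = 0.75 × 0.6 × 480 × 9.898 × 270 × 10⁻³ = 577.3 kN.
Base metal (shear rupture): φR_n = 0.75 × 0.6 × 450 × 16 × 270 × 10⁻³ = 874.8 kN.
Governing: weld metal.

φR_n ≈ 577 kN (weld metal governs)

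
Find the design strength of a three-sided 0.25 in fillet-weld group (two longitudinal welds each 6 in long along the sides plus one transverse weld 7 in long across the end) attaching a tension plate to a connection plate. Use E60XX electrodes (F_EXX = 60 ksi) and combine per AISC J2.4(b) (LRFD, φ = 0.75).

t_e = 0.707 × 0.25 = 0.1767 in.
R_nwl = 0.6 × 60 × 0.1767 × 12 = 76.36 kip (longitudinal, 2 welds).
R_nwt = 0.6 × 60 × 0.1767 × 7 = 44.54 kip (transverse, base value).
(i) R_nwl + R_nwt = 120.9 kip; (ii) 0.85 R_nwl + 1.5 R_nwt = 131.7 kip.
R_n = max = 131.7 kip [governs: (ii)]; φR_n = 98.79 kip.

φR_n ≈ 98.8 kip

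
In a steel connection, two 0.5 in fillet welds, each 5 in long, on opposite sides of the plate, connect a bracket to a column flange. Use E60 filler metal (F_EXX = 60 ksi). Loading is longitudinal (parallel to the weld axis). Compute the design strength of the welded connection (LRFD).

Effective throat t_e = 0.707 × 0.5 = 0.3535 in.
Total length L = 10 in; A_we = 0.3535 × 10 = 3.535 in².
F_nw = 0.6 F_EXX = 0.6 × 60 = 36 ksi.
φR_n = 0.75 × 36 × 3.535 = 95.44 kips.

φR_n ≈ 95.4 kips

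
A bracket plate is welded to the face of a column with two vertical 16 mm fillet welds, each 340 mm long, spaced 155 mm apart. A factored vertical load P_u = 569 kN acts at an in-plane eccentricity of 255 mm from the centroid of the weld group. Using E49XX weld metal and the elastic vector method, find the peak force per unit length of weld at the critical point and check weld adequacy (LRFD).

f_max ≈ 2990 N/mm; NOT adequate

E49XX → F_EXX = 490 MPa.
Total weld length L_w = 680 mm. Treat welds as unit-width lines.
Polar moment about centroid: J = 2[d³/12 + d(b/2)²] = 2[340³/12 + 340×77.5²] = 10630000 mm³.
Direct shear f_v = P/L_w = 569×10³ / 680 = 836.8 N/mm (vertical).
Torsion M = P·e = 569×10³ × 255 = 145100000 N·mm.
Critical point at (x, y) = (77.5, 170) from centroid. f_tx = M·y/J = 2319 N/mm; f_ty = M·x/J = 1057 N/mm.
Resultant f_max = √[f_tx² + (f_v + f_ty)²] = √[2319² + (836.8 + 1057)²] = 2995 N/mm.
Capacity per unit length: φr_n = 0.75 × 0.6 × 490 × (0.707 × 16) = 2494 N/mm.
2995 > 2494 → NOT adequate.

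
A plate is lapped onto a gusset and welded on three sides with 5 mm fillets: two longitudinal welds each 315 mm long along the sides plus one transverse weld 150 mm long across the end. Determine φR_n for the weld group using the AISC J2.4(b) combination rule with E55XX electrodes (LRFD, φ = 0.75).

φR_n ≈ 682 kN

E55XX → F_EXX = 550 MPa.
t_e = 0.707 × 5 = 3.535 mm.
R_nwl = 0.6 × 550 × 3.535 × 630 × 10⁻³ = 734.9 kN (longitudinal, 2 welds).
R_nwt = 0.6 × 550 × 3.535 × 150 × 10⁻³ = 175 kN (transverse, base value).
(i) R_nwl + R_nwt = 909.9 kN; (ii) 0.85 R_nwl + 1.5 R_nwt = 887.2 kN.
R_n = max = 909.9 kN [governs: (i)]; φR_n = 682.4 kN.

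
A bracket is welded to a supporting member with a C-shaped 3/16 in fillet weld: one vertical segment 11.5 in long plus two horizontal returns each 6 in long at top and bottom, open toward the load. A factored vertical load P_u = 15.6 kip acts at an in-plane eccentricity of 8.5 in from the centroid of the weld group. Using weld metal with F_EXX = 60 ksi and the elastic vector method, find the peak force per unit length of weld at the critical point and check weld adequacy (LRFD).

Total weld length L_w = 23.5 in. Treat welds as unit-width lines.
Centroid: x̄ = 2×6×3 / 23.5 = 1.532 in from the vertical weld.
Polar moment about centroid: J = I_x + I_y = [11.5³/12 + 2×6×5.75²] + [11.5×1.532² + 2(6³/12 + 6×1.468²)] = 612.3 in³.
Direct shear f_v = P/L_w = 15.6 / 23.5 = 0.6638 kip/in (vertical).
Torsion M = P·e = 15.6 × 8.5 = 132.6 kip·in.
Critical point at (x, y) = (4.468, 5.75) from centroid. f_tx = M·y/J = 1.245 kip/in; f_ty = M·x/J = 0.9675 kip/in.
Resultant f_max = √[f_tx² + (f_v + f_ty)²] = √[1.245² + (0.6638 + 0.9675)²] = 2.052 kip/in.
Capacity per unit length: φr_n = 0.75 × 0.6 × 60 × (0.707 × 0.1875) = 3.579 kip/in.
2.052 ≤ 3.579 → adequate.

f_max ≈ 2.05 kip/in; adequate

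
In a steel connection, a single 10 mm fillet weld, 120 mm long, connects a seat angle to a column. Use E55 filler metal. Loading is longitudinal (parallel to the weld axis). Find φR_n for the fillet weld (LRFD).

φR_n ≈ 210 kN

E55XX → F_EXX = 550 MPa.
Effective throat t_e = 0.707 × 10 = 7.07 mm.
Total length L = 120 mm; A_we = 7.07 × 120 = 848.4 mm².
F_nw = 0.6 F_EXX = 0.6 × 550 = 330 MPa.
φR_n = 0.75 × 330 × 848.4 × 10⁻³ = 210 kN.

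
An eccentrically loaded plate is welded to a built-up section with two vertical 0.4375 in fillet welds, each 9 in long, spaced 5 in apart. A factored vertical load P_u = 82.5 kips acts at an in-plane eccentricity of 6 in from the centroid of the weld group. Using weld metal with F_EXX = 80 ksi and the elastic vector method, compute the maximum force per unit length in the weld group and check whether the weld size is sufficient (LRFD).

f_max ≈ 13.7 kip/in; NOT adequate

Total weld length L_w = 18 in. Treat welds as unit-width lines.
Polar moment about centroid: J = 2[d³/12 + d(b/2)²] = 2[9³/12 + 9×2.5²] = 234 in³.
Direct shear f_v = P/L_w = 82.5 / 18 = 4.583 kip/in (vertical).
Torsion M = P·e = 82.5 × 6 = 495 kip·in.
Critical point at (x, y) = (2.5, 4.5) from centroid. f_tx = M·y/J = 9.519 kip/in; f_ty = M·x/J = 5.288 kip/in.
Resultant f_max = √[f_tx² + (f_v + f_ty)²] = √[9.519² + (4.583 + 5.288)²] = 13.71 kip/in.
Capacity per unit length: φr_n = 0.75 × 0.6 × 80 × (0.707 × 0.4375) = 11.14 kip/in.
13.71 > 11.14 → NOT adequate.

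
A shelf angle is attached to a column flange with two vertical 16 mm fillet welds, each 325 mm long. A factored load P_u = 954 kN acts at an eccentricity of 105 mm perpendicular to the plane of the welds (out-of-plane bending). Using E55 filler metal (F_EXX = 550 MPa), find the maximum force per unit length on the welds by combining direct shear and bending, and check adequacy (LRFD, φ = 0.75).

f_max ≈ 3200 N/mm; NOT adequate

L_w = 2 × 325 = 650 mm; section modulus (unit throat) S = 2 × L²/6 = 35210 mm².
Direct shear f_v = P/L_w = 954×10³/650 = 1468 N/mm.
Moment M = P × e = 954×10³ × 105 = 100170000 N·mm; bending f_b = M/S = 2845 N/mm.
f_max = √(f_v² + f_b²) = √(1468² + 2845²) = 3201 N/mm.
φr_n = 0.75 × 0.6 × 550 × (0.707 × 16) = 2800 N/mm → NOT adequate.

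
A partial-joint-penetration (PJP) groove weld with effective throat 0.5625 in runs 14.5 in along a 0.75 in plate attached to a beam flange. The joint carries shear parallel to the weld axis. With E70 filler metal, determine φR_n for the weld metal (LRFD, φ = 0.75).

E70XX → F_EXX = 70 ksi.
Effective throat (given) t_e = 0.5625 in.
A_we = 0.5625 × 14.5 = 8.156 in².
F_nw = 0.6 F_EXX = 42 ksi.
φR_n = 0.75 × 42 × 8.156 = 256.9 kip.

φR_n ≈ 257 kip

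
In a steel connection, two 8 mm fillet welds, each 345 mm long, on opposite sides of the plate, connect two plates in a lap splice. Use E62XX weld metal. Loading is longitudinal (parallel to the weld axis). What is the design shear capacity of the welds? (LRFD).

φR_n ≈ 1090 kN

E62XX → F_EXX = 620 MPa.
Effective throat t_e = 0.707 × 8 = 5.656 mm.
Total length L = 690 mm; A_we = 5.656 × 690 = 3903 mm².
F_nw = 0.6 F_EXX = 0.6 × 620 = 372 MPa.
φR_n = 0.75 × 372 × 3903 × 10⁻³ = 1089 kN.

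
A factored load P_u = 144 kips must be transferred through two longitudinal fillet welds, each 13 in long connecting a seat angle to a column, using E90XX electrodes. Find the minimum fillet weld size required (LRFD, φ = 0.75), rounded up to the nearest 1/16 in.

E90XX → F_EXX = 90 ksi.
Total weld length L = 26 in.
Required throat t_e = P_u / (φ × 0.6 F_EXX × L) = 144 / (0.75 × 0.6 × 90 × 26) = 0.1368 in.
Required leg w = t_e / 0.707 = 0.1934 in → use 1/4 in.

w = 1/4 in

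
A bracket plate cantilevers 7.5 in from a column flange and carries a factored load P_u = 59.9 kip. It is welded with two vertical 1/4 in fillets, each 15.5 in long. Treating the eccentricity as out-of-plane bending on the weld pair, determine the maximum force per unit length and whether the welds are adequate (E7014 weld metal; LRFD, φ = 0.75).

E70XX → F_EXX = 70 ksi.
L_w = 2 × 15.5 = 31 in; section modulus (unit throat) S = 2 × L²/6 = 80.08 in².
Direct shear f_v = P/L_w = 59.9/31 = 1.932 kip/in.
Moment M = P × e = 59.9 × 7.5 = 449.25 kip·in; bending f_b = M/S = 5.61 kip/in.
f_max = √(f_v² + f_b²) = √(1.932² + 5.61²) = 5.933 kip/in.
φr_n = 0.75 × 0.6 × 70 × (0.707 × 0.25) = 5.568 kip/in → NOT adequate.

f_max ≈ 5.93 kip/in; NOT adequate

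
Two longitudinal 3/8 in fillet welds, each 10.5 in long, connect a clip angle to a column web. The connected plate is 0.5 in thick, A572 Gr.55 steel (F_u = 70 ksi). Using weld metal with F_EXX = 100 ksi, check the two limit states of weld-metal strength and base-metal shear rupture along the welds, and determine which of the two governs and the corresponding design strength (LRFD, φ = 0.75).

φR_n ≈ 251 kip (weld metal governs)

t_e = 0.707 × 0.375 = 0.2651 in; L = 21 in.
Weld metal: φR_n = 0.75 × 0.6 × 100 × 0.2651 × 21 = 250.5 kip.
Base metal (shear rupture): φR_n = 0.75 × 0.6 × 70 × 0.5 × 21 = 330.8 kip.
Governing: weld metal.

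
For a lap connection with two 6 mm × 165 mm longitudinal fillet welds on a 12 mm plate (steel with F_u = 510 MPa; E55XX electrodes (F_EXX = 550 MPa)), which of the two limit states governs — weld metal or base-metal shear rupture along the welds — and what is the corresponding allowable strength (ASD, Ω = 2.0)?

t_e = 0.707 × 6 = 4.242 mm; L = 330 mm.
Weld metal: R_n/Ω = (1/2.0) × 0.6 × 550 × 4.242 × 330 × 10⁻³ = 231 kN.
Base metal (shear rupture): R_n/Ω = (1/2.0) × 0.6 × 510 × 12 × 330 × 10⁻³ = 605.9 kN.
Governing: weld metal.

R_n/Ω ≈ 231 kN (weld metal governs)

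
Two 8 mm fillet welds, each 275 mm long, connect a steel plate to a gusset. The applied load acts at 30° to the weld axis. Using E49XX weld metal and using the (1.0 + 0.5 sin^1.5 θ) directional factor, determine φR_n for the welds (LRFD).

E49XX → F_EXX = 490 MPa.
t_e = 0.707 × 8 = 5.656 mm; A_we = 5.656 × 550 = 3111 mm².
Directional factor: 1.0 + 0.5 sin^1.5(30°) = 1.177.
F_nw = 0.6 × 490 × 1.177 = 346 MPa.
φR_n = 0.75 × 346 × 3111 × 10⁻³ = 807.2 kN.

φR_n ≈ 807 kN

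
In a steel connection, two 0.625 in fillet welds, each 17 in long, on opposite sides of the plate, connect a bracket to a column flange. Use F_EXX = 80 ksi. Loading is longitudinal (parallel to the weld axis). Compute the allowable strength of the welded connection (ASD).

R_n/Ω ≈ 361 kips

Effective throat t_e = 0.707 × 0.625 = 0.4419 in.
Total length L = 34 in; A_we = 0.4419 × 34 = 15.02 in².
F_nw = 0.6 F_EXX = 0.6 × 80 = 48 ksi.
R_n = 48 × 15.02 = 721.1 kips; R_n/Ω = 721.1/2.0 = 360.6 kips.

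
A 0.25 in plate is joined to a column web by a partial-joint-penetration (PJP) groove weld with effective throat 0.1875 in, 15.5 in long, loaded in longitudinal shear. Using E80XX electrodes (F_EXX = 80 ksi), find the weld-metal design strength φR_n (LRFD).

Effective throat (given) t_e = 0.1875 in.
A_we = 0.1875 × 15.5 = 2.906 in².
F_nw = 0.6 F_EXX = 48 ksi.
φR_n = 0.75 × 48 × 2.906 = 104.6 kips.

φR_n ≈ 105 kips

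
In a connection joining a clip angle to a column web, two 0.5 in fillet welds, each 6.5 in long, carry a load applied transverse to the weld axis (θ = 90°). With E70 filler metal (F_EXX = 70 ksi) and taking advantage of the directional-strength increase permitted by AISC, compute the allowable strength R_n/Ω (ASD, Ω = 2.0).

t_e = 0.707 × 0.5 = 0.3535 in; A_we = 0.3535 × 13 = 4.595 in².
Directional factor: 1.0 + 0.5 sin^1.5(90°) = 1.5.
F_nw = 0.6 × 70 × 1.5 = 63 ksi.
R_n/Ω = (63 × 4.595) / 2.0 = 144.8 kip.

R_n/Ω ≈ 145 kip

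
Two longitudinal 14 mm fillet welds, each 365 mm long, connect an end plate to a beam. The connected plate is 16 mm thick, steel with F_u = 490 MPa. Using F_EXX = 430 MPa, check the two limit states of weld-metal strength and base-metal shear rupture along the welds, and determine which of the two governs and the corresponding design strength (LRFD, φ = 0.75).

φR_n ≈ 1400 kN (weld metal governs)

t_e = 0.707 × 14 = 9.898 mm; L = 730 mm.
Weld metal: φR_n = 0.75 × 0.6 × 430 × 9.898 × 730 × 10⁻³ = 1398 kN.
Base metal (shear rupture): φR_n = 0.75 × 0.6 × 490 × 16 × 730 × 10⁻³ = 2575 kN.
Governing: weld metal.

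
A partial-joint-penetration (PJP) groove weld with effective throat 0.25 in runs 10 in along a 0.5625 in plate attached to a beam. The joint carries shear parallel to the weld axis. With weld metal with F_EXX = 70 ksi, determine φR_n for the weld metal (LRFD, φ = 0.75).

Effective throat (given) t_e = 0.25 in.
A_we = 0.25 × 10 = 2.5 in².
F_nw = 0.6 F_EXX = 42 ksi.
φR_n = 0.75 × 42 × 2.5 = 78.75 kips.

φR_n ≈ 78.8 kips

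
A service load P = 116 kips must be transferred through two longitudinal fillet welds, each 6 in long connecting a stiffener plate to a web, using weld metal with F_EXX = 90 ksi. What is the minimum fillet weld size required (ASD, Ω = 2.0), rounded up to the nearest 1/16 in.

Total weld length L = 12 in.
Required throat t_e = P × Ω / (0.6 F_EXX × L) = 116 × 2.0 / (0.6 × 90 × 12) = 0.358 in.
Required leg w = t_e / 0.707 = 0.5064 in → use 9/16 in.

w = 9/16 in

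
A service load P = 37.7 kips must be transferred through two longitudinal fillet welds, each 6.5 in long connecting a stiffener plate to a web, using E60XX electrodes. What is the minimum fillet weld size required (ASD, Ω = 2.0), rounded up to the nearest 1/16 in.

E60XX → F_EXX = 60 ksi.
Total weld length L = 13 in.
Required throat t_e = P × Ω / (0.6 F_EXX × L) = 37.7 × 2.0 / (0.6 × 60 × 13) = 0.1611 in.
Required leg w = t_e / 0.707 = 0.2279 in → use 1/4 in.

w = 1/4 in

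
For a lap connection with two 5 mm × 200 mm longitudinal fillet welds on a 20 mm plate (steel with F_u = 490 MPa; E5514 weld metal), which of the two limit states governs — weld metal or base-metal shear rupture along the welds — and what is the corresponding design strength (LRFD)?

E55XX → F_EXX = 550 MPa.
t_e = 0.707 × 5 = 3.535 mm; L = 400 mm.
Weld metal: φR_n = 0.75 × 0.6 × 550 × 3.535 × 400 × 10⁻³ = 350 kN.
Base metal (shear rupture): φR_n = 0.75 × 0.6 × 490 × 20 × 400 × 10⁻³ = 1764 kN.
Governing: weld metal.

φR_n ≈ 350 kN (weld metal governs)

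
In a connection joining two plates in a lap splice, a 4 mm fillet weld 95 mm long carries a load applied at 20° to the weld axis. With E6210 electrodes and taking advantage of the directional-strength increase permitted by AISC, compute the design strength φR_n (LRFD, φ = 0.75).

E62XX → F_EXX = 620 MPa.
t_e = 0.707 × 4 = 2.828 mm; A_we = 2.828 × 95 = 268.7 mm².
Directional factor: 1.0 + 0.5 sin^1.5(20°) = 1.1.
F_nw = 0.6 × 620 × 1.1 = 409.2 MPa.
φR_n = 0.75 × 409.2 × 268.7 × 10⁻³ = 82.45 kN.

φR_n ≈ 82.5 kN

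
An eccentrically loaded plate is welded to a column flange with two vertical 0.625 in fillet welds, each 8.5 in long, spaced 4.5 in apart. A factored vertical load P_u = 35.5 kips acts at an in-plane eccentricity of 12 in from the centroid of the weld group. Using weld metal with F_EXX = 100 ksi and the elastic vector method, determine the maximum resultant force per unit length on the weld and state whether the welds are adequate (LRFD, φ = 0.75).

Total weld length L_w = 17 in. Treat welds as unit-width lines.
Polar moment about centroid: J = 2[d³/12 + d(b/2)²] = 2[8.5³/12 + 8.5×2.25²] = 188.4 in³.
Direct shear f_v = P/L_w = 35.5 / 17 = 2.088 kip/in (vertical).
Torsion M = P·e = 35.5 × 12 = 426 kip·in.
Critical point at (x, y) = (2.25, 4.25) from centroid. f_tx = M·y/J = 9.609 kip/in; f_ty = M·x/J = 5.087 kip/in.
Resultant f_max = √[f_tx² + (f_v + f_ty)²] = √[9.609² + (2.088 + 5.087)²] = 11.99 kip/in.
Capacity per unit length: φr_n = 0.75 × 0.6 × 100 × (0.707 × 0.625) = 19.88 kip/in.
11.99 ≤ 19.88 → adequate.

f_max ≈ 12 kip/in; adequate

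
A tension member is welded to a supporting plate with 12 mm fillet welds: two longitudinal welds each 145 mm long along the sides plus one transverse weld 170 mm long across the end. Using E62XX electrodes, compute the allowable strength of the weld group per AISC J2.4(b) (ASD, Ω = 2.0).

R_n/Ω ≈ 791 kN

E62XX → F_EXX = 620 MPa.
t_e = 0.707 × 12 = 8.484 mm.
R_nwl = 0.6 × 620 × 8.484 × 290 × 10⁻³ = 915.3 kN (longitudinal, 2 welds).
R_nwt = 0.6 × 620 × 8.484 × 170 × 10⁻³ = 536.5 kN (transverse, base value).
(i) R_nwl + R_nwt = 1452 kN; (ii) 0.85 R_nwl + 1.5 R_nwt = 1583 kN.
R_n = max = 1583 kN [governs: (ii)]; R_n/Ω = 791.4 kN.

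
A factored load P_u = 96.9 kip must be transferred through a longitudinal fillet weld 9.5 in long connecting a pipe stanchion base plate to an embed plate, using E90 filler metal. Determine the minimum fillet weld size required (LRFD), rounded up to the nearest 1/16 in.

w = 3/8 in

E90XX → F_EXX = 90 ksi.
Total weld length L = 9.5 in.
Required throat t_e = P_u / (φ × 0.6 F_EXX × L) = 96.9 / (0.75 × 0.6 × 90 × 9.5) = 0.2519 in.
Required leg w = t_e / 0.707 = 0.3562 in → use 3/8 in.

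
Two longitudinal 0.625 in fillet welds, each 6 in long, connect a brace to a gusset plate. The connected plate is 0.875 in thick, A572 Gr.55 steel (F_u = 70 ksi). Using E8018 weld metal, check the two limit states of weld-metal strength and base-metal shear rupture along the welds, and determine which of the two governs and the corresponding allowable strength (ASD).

R_n/Ω ≈ 127 kip (weld metal governs)

E80XX → F_EXX = 80 ksi.
t_e = 0.707 × 0.625 = 0.4419 in; L = 12 in.
Weld metal: R_n/Ω = (1/2.0) × 0.6 × 80 × 0.4419 × 12 = 127.3 kip.
Base metal (shear rupture): R_n/Ω = (1/2.0) × 0.6 × 70 × 0.875 × 12 = 220.5 kip.
Governing: weld metal.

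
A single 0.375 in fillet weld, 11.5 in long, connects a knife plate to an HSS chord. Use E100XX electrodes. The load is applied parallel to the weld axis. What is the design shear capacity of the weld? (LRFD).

φR_n ≈ 137 kips

E100XX → F_EXX = 100 ksi.
Effective throat t_e = 0.707 × 0.375 = 0.2651 in.
Total length L = 11.5 in; A_we = 0.2651 × 11.5 = 3.049 in².
F_nw = 0.6 F_EXX = 0.6 × 100 = 60 ksi.
φR_n = 0.75 × 60 × 3.049 = 137.2 kips.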